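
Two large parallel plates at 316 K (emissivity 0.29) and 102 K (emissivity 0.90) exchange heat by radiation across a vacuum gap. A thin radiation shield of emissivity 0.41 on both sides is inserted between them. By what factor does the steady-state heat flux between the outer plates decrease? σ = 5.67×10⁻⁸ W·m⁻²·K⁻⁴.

factor ≈ 2.09

Without shield: q₀ = σΔ(T⁴)/(1/ε₁+1/ε₂−1) with denominator 3.559.
With shield the two gaps are in series; the resistances add: (1/ε₁+1/ε_s−1)+(1/ε_s+1/ε₂−1) = 4.887+2.550 = 7.437.
Heat-flux ratio q₀/q = 7.437/3.559.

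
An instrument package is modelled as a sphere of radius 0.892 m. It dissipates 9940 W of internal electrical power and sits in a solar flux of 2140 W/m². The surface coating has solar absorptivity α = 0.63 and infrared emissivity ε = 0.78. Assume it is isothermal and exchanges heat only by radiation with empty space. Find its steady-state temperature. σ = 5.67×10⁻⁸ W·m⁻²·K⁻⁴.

T ≈ 417 K

At steady state, absorbed solar power + internal power = radiated power.
Absorbed: α·S·A_cross = 0.63·2140·2.500 = 3370 W (cross-section πr²).
Total input = 3370 + 9940 = 13310 W.
Radiated: εσ·A_surf·T⁴ with A_surf = 4πr² = 9.999 m².
T⁴ = 13310/(0.78·5.67×10⁻⁸·9.999) = 3.010×10¹⁰ K⁴.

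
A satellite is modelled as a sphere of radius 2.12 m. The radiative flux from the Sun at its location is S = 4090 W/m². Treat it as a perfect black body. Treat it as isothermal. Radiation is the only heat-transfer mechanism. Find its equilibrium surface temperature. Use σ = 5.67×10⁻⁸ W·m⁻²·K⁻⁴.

T ≈ 366 K

At equilibrium, absorbed power = emitted power.
Absorbing cross-section = πr² = 14.12 m²; emitting surface = 4πr² = 56.48 m² (ratio 4).
S·A_cross = εσ·A_surf·T⁴  ⇒  T⁴ = S/(4σ).
T⁴ = 1.00·4090/(4·5.67×10⁻⁸) = 1.803×10¹⁰ K⁴.
T = (1.803×10¹⁰)^(1/4).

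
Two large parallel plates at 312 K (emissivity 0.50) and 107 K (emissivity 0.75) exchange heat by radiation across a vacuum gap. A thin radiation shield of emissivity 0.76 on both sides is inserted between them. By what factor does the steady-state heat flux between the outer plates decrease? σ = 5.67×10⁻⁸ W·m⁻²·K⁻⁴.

Without shield: q₀ = σΔ(T⁴)/(1/ε₁+1/ε₂−1) with denominator 2.333.
With shield the two gaps are in series; the resistances add: (1/ε₁+1/ε_s−1)+(1/ε_s+1/ε₂−1) = 2.316+1.649 = 3.965.
Heat-flux ratio q₀/q = 3.965/2.333.

factor ≈ 1.70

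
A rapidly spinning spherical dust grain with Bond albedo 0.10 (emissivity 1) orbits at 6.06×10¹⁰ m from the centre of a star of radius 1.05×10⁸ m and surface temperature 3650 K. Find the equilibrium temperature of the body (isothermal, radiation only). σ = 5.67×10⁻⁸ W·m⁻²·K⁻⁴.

The star's surface emits σT_*⁴; at distance d the flux is S = σT_*⁴(R_*/d)².
S = 5.67×10⁻⁸·(3650)⁴·(1.05×10⁸/6.06×10¹⁰)² = 30.21 W/m².
For an isothermal sphere T⁴ = (1−a)S/(4σ) = 1.199×10⁸ K⁴.

T ≈ 105 K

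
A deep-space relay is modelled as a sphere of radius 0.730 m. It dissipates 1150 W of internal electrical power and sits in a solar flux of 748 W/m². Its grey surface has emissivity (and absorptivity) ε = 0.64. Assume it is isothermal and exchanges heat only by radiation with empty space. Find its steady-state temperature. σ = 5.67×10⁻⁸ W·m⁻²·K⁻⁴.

T ≈ 299 K

At steady state, absorbed solar power + internal power = radiated power.
Absorbed: α·S·A_cross = 0.64·748·1.674 = 801.5 W (cross-section πr²).
Total input = 801.5 + 1150 = 1951 W.
Radiated: εσ·A_surf·T⁴ with A_surf = 4πr² = 6.697 m².
T⁴ = 1951/(0.64·5.67×10⁻⁸·6.697) = 8.030×10⁹ K⁴.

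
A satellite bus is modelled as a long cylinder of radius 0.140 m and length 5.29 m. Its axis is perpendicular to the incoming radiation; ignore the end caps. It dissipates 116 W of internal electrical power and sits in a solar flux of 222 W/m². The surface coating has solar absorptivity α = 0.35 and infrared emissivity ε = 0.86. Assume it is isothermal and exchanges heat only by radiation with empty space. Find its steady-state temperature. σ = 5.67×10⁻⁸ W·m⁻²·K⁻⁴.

T ≈ 179 K

At steady state, absorbed solar power + internal power = radiated power.
Absorbed: α·S·A_cross = 0.35·222·1.481 = 115.1 W (cross-section 2rL).
Total input = 115.1 + 116 = 231.1 W.
Radiated: εσ·A_surf·T⁴ with A_surf = 2πrL = 4.653 m².
T⁴ = 231.1/(0.86·5.67×10⁻⁸·4.653) = 1.018×10⁹ K⁴.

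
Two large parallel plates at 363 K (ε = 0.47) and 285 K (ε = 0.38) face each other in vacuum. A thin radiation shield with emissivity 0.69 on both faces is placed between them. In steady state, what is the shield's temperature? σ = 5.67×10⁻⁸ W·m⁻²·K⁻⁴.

In steady state the net flux on the hot side equals that on the cold side.
σ(T₁⁴−T_s⁴)/D₁ = σ(T_s⁴−T₂⁴)/D₂, with D₁ = 1/ε₁+1/ε_s−1 = 2.577, D₂ = 1/ε_s+1/ε₂−1 = 3.081.
Solve for T_s⁴: T_s⁴ = (D₂·T₁⁴ + D₁·T₂⁴)/(D₁+D₂) = 1.246×10¹⁰ K⁴.

T_s ≈ 334 K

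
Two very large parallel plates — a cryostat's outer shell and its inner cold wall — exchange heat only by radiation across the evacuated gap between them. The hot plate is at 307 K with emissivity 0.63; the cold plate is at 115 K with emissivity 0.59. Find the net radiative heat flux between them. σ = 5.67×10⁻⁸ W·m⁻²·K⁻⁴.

For two infinite grey parallel plates, q = σ(T₁⁴ − T₂⁴)/(1/ε₁ + 1/ε₂ − 1).
T₁⁴ − T₂⁴ = 8.883×10⁹ − 1.749×10⁸ = 8.708×10⁹ K⁴.
1/ε₁ + 1/ε₂ − 1 = 1.587 + 1.695 − 1 = 2.282.
q = 5.67×10⁻⁸ × 8.708×10⁹ / 2.282.

q ≈ 216 W/m²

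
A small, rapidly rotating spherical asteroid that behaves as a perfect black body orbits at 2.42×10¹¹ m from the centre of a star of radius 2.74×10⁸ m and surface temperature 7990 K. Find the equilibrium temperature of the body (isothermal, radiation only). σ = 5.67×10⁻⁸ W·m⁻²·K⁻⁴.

T ≈ 190 K

The star's surface emits σT_*⁴; at distance d the flux is S = σT_*⁴(R_*/d)².
S = 5.67×10⁻⁸·(7990)⁴·(2.74×10⁸/2.42×10¹¹)² = 296.2 W/m².
For an isothermal sphere T⁴ = (1−a)S/(4σ) = 1.306×10⁹ K⁴.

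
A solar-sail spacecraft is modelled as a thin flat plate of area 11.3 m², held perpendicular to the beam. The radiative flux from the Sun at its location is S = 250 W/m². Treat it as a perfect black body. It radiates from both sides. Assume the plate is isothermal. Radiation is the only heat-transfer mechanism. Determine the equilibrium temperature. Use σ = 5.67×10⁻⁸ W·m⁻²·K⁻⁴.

T ≈ 217 K

At equilibrium, absorbed power = emitted power.
Absorbing cross-section = A = 11.30 m²; emitting surface = 2A = 22.60 m² (ratio 2).
S·A_cross = εσ·A_surf·T⁴  ⇒  T⁴ = S/(2σ).
T⁴ = 1.00·250/(2·5.67×10⁻⁸) = 2.205×10⁹ K⁴.
T = (2.205×10⁹)^(1/4).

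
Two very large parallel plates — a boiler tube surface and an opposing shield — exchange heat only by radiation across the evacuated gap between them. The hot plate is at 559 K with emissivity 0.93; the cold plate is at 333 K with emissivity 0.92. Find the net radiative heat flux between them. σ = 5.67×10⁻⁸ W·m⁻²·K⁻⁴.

For two infinite grey parallel plates, q = σ(T₁⁴ − T₂⁴)/(1/ε₁ + 1/ε₂ − 1).
T₁⁴ − T₂⁴ = 9.764×10¹⁰ − 1.230×10¹⁰ = 8.535×10¹⁰ K⁴.
1/ε₁ + 1/ε₂ − 1 = 1.075 + 1.087 − 1 = 1.162.
q = 5.67×10⁻⁸ × 8.535×10¹⁰ / 1.162.

q ≈ 4160 W/m²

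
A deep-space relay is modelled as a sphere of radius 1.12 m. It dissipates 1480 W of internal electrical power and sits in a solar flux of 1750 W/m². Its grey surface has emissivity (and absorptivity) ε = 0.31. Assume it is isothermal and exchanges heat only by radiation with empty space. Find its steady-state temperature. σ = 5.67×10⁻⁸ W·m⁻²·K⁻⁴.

T ≈ 338 K

At steady state, absorbed solar power + internal power = radiated power.
Absorbed: α·S·A_cross = 0.31·1750·3.941 = 2138 W (cross-section πr²).
Total input = 2138 + 1480 = 3618 W.
Radiated: εσ·A_surf·T⁴ with A_surf = 4πr² = 15.76 m².
T⁴ = 3618/(0.31·5.67×10⁻⁸·15.76) = 1.306×10¹⁰ K⁴.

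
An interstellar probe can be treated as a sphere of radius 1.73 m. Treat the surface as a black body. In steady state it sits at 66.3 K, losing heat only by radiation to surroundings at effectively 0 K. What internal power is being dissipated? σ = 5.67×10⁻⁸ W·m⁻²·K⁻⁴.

Steady state: P = εσA T⁴.
A = 4πr² = 37.61 m²; T⁴ = (66.3)⁴ = 1.932×10⁷ K⁴.
P = 1.0 × 5.67×10⁻⁸ × 37.61 × 1.932×10⁷.

P ≈ 41.2 W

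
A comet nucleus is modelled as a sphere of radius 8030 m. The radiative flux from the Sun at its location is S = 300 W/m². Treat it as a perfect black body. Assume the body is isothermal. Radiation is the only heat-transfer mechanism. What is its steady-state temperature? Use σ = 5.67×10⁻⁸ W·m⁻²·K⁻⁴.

T ≈ 191 K

At equilibrium, absorbed power = emitted power.
Absorbing cross-section = πr² = 2.026×10⁸ m²; emitting surface = 4πr² = 8.103×10⁸ m² (ratio 4).
S·A_cross = εσ·A_surf·T⁴  ⇒  T⁴ = S/(4σ).
T⁴ = 1.00·300/(4·5.67×10⁻⁸) = 1.323×10⁹ K⁴.
T = (1.323×10⁹)^(1/4).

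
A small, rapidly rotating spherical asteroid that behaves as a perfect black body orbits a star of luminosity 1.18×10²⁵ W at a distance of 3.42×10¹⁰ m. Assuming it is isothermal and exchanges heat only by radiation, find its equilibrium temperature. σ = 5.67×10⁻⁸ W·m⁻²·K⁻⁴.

T ≈ 244 K

First find the stellar flux at distance d: S = L/(4πd²) = 1.18×10²⁵/(4π·(3.42×10¹⁰)²) = 802.8 W/m².
For an isothermal sphere, absorbed (1−a)S·πr² = emitted σ·4πr²·T⁴, so T⁴ = (1−a)S/(4σ).
T⁴ = 1.00·802.8/(4·5.67×10⁻⁸) = 3.540×10⁹ K⁴.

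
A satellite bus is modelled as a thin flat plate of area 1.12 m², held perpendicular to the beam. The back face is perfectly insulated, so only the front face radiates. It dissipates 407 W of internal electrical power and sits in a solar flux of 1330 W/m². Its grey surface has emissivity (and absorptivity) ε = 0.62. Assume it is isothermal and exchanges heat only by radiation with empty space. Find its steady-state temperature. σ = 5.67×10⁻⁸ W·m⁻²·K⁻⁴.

At steady state, absorbed solar power + internal power = radiated power.
Absorbed: α·S·A_cross = 0.62·1330·1.120 = 923.6 W (cross-section A).
Total input = 923.6 + 407 = 1331 W.
Radiated: εσ·A_surf·T⁴ with A_surf = A = 1.120 m².
T⁴ = 1331/(0.62·5.67×10⁻⁸·1.120) = 3.379×10¹⁰ K⁴.

T ≈ 429 K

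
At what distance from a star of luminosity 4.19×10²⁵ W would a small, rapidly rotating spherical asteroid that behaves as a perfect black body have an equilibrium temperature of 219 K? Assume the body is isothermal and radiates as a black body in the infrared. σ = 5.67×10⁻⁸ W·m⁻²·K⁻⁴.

For an isothermal black-emitting sphere, (1−a)S·πr² = σ·4πr²·T⁴ ⇒ S = 4σT⁴/(1−a).
S = 4·5.67×10⁻⁸·(219)⁴/1.00 = 521.7 W/m².
Flux falls as S = L/(4πd²), so d = √(L/(4πS)) = √(4.19×10²⁵/(4π·521.7)).

d ≈ 7.99×10¹⁰ m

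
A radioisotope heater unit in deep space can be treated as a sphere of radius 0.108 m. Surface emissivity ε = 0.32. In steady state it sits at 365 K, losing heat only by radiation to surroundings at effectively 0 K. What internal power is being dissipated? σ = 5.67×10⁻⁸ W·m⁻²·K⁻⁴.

P ≈ 47.2 W

Steady state: P = εσA T⁴.
A = 4πr² = 0.1466 m²; T⁴ = (365)⁴ = 1.775×10¹⁰ K⁴.
P = 0.32 × 5.67×10⁻⁸ × 0.1466 × 1.775×10¹⁰.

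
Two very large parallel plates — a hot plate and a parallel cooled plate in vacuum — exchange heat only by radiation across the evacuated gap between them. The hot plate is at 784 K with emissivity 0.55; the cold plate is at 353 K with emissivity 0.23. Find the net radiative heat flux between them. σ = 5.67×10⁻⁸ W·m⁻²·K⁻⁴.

q ≈ 3980 W/m²

For two infinite grey parallel plates, q = σ(T₁⁴ − T₂⁴)/(1/ε₁ + 1/ε₂ − 1).
T₁⁴ − T₂⁴ = 3.778×10¹¹ − 1.553×10¹⁰ = 3.623×10¹¹ K⁴.
1/ε₁ + 1/ε₂ − 1 = 1.818 + 4.348 − 1 = 5.166.
q = 5.67×10⁻⁸ × 3.623×10¹¹ / 5.166.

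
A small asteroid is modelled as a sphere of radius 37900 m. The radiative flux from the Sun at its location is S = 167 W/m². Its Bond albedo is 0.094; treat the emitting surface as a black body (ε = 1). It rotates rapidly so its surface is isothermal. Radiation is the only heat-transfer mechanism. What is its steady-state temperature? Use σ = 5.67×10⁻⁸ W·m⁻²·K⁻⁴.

At equilibrium, absorbed power = emitted power.
Absorbing cross-section = πr² = 4.513×10⁹ m²; emitting surface = 4πr² = 1.805×10¹⁰ m² (ratio 4).
(1−a)S·A_cross = εσ·A_surf·T⁴  ⇒  T⁴ = (1−a)S/(4σ).
T⁴ = 0.906·167/(4·5.67×10⁻⁸) = 6.671×10⁸ K⁴.
T = (6.671×10⁸)^(1/4).

T ≈ 161 K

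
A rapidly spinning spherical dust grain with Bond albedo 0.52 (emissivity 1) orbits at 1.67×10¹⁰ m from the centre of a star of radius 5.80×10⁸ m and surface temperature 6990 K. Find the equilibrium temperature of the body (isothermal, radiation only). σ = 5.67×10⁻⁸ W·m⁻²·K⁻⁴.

T ≈ 767 K

The star's surface emits σT_*⁴; at distance d the flux is S = σT_*⁴(R_*/d)².
S = 5.67×10⁻⁸·(6990)⁴·(5.80×10⁸/1.67×10¹⁰)² = 1.633×10⁵ W/m².
For an isothermal sphere T⁴ = (1−a)S/(4σ) = 3.456×10¹¹ K⁴.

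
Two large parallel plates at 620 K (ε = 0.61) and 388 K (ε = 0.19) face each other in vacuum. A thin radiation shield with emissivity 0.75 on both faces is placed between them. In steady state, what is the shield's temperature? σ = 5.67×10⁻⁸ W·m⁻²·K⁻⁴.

In steady state the net flux on the hot side equals that on the cold side.
σ(T₁⁴−T_s⁴)/D₁ = σ(T_s⁴−T₂⁴)/D₂, with D₁ = 1/ε₁+1/ε_s−1 = 1.973, D₂ = 1/ε_s+1/ε₂−1 = 5.596.
Solve for T_s⁴: T_s⁴ = (D₂·T₁⁴ + D₁·T₂⁴)/(D₁+D₂) = 1.152×10¹¹ K⁴.

T_s ≈ 583 K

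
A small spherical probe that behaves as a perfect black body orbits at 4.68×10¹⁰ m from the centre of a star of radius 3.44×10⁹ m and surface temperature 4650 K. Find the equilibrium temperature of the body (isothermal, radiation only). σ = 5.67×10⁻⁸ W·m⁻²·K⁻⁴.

The star's surface emits σT_*⁴; at distance d the flux is S = σT_*⁴(R_*/d)².
S = 5.67×10⁻⁸·(4650)⁴·(3.44×10⁹/4.68×10¹⁰)² = 1.432×10⁵ W/m².
For an isothermal sphere T⁴ = (1−a)S/(4σ) = 6.315×10¹¹ K⁴.

T ≈ 891 K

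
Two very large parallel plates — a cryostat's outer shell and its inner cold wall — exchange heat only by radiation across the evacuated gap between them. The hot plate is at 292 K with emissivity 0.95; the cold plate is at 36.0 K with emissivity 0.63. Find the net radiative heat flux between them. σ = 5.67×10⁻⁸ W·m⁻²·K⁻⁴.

q ≈ 251 W/m²

For two infinite grey parallel plates, q = σ(T₁⁴ − T₂⁴)/(1/ε₁ + 1/ε₂ − 1).
T₁⁴ − T₂⁴ = 7.270×10⁹ − 1.680×10⁶ = 7.268×10⁹ K⁴.
1/ε₁ + 1/ε₂ − 1 = 1.053 + 1.587 − 1 = 1.640.
q = 5.67×10⁻⁸ × 7.268×10⁹ / 1.640.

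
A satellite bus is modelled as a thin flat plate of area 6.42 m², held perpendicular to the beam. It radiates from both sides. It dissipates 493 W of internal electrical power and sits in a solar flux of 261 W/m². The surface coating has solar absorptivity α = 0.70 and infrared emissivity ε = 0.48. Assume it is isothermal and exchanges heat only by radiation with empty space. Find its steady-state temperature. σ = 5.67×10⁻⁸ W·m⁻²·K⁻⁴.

T ≈ 263 K

At steady state, absorbed solar power + internal power = radiated power.
Absorbed: α·S·A_cross = 0.70·261·6.420 = 1173 W (cross-section A).
Total input = 1173 + 493 = 1666 W.
Radiated: εσ·A_surf·T⁴ with A_surf = 2A = 12.84 m².
T⁴ = 1666/(0.48·5.67×10⁻⁸·12.84) = 4.767×10⁹ K⁴.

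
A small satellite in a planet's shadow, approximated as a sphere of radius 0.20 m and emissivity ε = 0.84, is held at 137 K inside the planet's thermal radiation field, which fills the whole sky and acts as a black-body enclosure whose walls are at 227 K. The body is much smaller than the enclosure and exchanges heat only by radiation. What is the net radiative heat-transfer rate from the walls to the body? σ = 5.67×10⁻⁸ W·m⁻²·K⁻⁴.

For a small grey body in a large enclosure: P_net = εσA(T_body⁴ − T_wall⁴).
A = 4πr² = 0.5027 m²; T_body⁴ − T_wall⁴ = 3.523×10⁸ − 2.655×10⁹ = -2.303×10⁹ K⁴.
|P_net| = 0.84·5.67×10⁻⁸·0.5027·2.303×10⁹.

P_net ≈ 55.1 W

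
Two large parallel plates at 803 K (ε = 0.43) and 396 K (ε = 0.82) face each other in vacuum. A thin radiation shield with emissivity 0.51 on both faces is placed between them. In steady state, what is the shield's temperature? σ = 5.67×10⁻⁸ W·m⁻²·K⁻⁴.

T_s ≈ 652 K

In steady state the net flux on the hot side equals that on the cold side.
σ(T₁⁴−T_s⁴)/D₁ = σ(T_s⁴−T₂⁴)/D₂, with D₁ = 1/ε₁+1/ε_s−1 = 3.286, D₂ = 1/ε_s+1/ε₂−1 = 2.180.
Solve for T_s⁴: T_s⁴ = (D₂·T₁⁴ + D₁·T₂⁴)/(D₁+D₂) = 1.806×10¹¹ K⁴.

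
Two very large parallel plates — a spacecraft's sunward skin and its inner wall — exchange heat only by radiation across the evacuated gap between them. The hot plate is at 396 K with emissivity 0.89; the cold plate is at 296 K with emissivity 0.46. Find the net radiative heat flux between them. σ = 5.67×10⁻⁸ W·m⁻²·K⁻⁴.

For two infinite grey parallel plates, q = σ(T₁⁴ − T₂⁴)/(1/ε₁ + 1/ε₂ − 1).
T₁⁴ − T₂⁴ = 2.459×10¹⁰ − 7.677×10⁹ = 1.691×10¹⁰ K⁴.
1/ε₁ + 1/ε₂ − 1 = 1.124 + 2.174 − 1 = 2.298.
q = 5.67×10⁻⁸ × 1.691×10¹⁰ / 2.298.

q ≈ 417 W/m²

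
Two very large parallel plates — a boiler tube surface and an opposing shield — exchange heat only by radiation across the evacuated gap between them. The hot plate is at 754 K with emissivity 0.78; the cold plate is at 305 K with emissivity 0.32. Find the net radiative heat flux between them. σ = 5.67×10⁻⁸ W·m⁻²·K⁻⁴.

q ≈ 5230 W/m²

For two infinite grey parallel plates, q = σ(T₁⁴ − T₂⁴)/(1/ε₁ + 1/ε₂ − 1).
T₁⁴ − T₂⁴ = 3.232×10¹¹ − 8.654×10⁹ = 3.146×10¹¹ K⁴.
1/ε₁ + 1/ε₂ − 1 = 1.282 + 3.125 − 1 = 3.407.
q = 5.67×10⁻⁸ × 3.146×10¹¹ / 3.407.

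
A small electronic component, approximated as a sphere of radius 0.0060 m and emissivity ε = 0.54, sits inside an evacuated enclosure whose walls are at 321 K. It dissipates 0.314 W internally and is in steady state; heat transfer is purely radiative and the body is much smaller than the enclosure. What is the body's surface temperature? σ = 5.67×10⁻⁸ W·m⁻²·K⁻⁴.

For a small grey body in a large enclosure, net radiated power = εσA(T⁴ − T_w⁴).
Steady state: P = εσA(T⁴ − T_w⁴) with A = 4πr² = 4.524×10⁻⁴ m².
T⁴ = P/(εσA) + T_w⁴ = 0.314/(0.54·5.67×10⁻⁸·4.524×10⁻⁴) + (321)⁴
    = 2.267×10¹⁰ + 1.062×10¹⁰ = 3.329×10¹⁰ K⁴.

T ≈ 427 K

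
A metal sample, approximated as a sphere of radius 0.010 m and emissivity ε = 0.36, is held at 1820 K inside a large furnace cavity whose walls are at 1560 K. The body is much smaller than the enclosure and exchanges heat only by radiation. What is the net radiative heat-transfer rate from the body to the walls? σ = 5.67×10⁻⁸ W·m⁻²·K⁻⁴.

For a small grey body in a large enclosure: P_net = εσA(T_body⁴ − T_wall⁴).
A = 4πr² = 0.001257 m²; T_body⁴ − T_wall⁴ = 1.097×10¹³ − 5.922×10¹² = 5.050×10¹² K⁴.
|P_net| = 0.36·5.67×10⁻⁸·0.001257·5.050×10¹².

P_net ≈ 130 W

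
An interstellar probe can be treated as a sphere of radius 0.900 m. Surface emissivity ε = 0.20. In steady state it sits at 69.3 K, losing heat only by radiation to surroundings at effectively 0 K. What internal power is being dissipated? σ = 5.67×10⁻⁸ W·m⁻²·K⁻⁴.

Steady state: P = εσA T⁴.
A = 4πr² = 10.18 m²; T⁴ = (69.3)⁴ = 2.306×10⁷ K⁴.
P = 0.20 × 5.67×10⁻⁸ × 10.18 × 2.306×10⁷.

P ≈ 2.66 W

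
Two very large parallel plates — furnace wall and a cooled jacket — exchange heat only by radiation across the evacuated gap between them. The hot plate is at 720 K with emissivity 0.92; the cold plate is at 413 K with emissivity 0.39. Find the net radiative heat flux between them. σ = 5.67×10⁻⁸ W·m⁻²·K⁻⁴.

For two infinite grey parallel plates, q = σ(T₁⁴ − T₂⁴)/(1/ε₁ + 1/ε₂ − 1).
T₁⁴ − T₂⁴ = 2.687×10¹¹ − 2.909×10¹⁰ = 2.396×10¹¹ K⁴.
1/ε₁ + 1/ε₂ − 1 = 1.087 + 2.564 − 1 = 2.651.
q = 5.67×10⁻⁸ × 2.396×10¹¹ / 2.651.

q ≈ 5130 W/m²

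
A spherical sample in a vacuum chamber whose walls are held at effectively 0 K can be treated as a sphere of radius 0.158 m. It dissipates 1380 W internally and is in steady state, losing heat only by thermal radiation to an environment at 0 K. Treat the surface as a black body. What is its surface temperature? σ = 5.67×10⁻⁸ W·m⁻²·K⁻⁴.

T ≈ 528 K

Steady state: internal power = radiated power, P = εσA T⁴.
Radiating area A = 4πr² = 0.3137 m².
T⁴ = P/(εσA) = 1380/(1.0·5.67×10⁻⁸·0.3137) = 7.758×10¹⁰ K⁴.
T = (7.758×10¹⁰)^(1/4).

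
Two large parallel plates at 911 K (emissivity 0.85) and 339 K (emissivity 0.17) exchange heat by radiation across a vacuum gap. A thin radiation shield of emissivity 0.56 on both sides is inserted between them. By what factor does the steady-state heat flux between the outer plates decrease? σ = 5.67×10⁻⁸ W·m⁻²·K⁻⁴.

Without shield: q₀ = σΔ(T⁴)/(1/ε₁+1/ε₂−1) with denominator 6.059.
With shield the two gaps are in series; the resistances add: (1/ε₁+1/ε_s−1)+(1/ε_s+1/ε₂−1) = 1.962+6.668 = 8.630.
Heat-flux ratio q₀/q = 8.630/6.059.

factor ≈ 1.42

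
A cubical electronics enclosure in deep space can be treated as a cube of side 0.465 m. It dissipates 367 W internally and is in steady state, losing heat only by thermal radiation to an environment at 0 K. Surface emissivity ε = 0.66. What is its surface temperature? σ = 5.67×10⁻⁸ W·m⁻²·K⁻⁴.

T ≈ 295 K

Steady state: internal power = radiated power, P = εσA T⁴.
Radiating area A = 6L² = 1.297 m².
T⁴ = P/(εσA) = 367/(0.66·5.67×10⁻⁸·1.297) = 7.559×10⁹ K⁴.
T = (7.559×10⁹)^(1/4).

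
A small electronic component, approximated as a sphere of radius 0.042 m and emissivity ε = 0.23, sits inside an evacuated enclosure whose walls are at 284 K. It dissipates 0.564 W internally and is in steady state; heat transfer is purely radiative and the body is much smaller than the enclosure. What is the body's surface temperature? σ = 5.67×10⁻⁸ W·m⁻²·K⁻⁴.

T ≈ 303 K

For a small grey body in a large enclosure, net radiated power = εσA(T⁴ − T_w⁴).
Steady state: P = εσA(T⁴ − T_w⁴) with A = 4πr² = 0.02217 m².
T⁴ = P/(εσA) + T_w⁴ = 0.564/(0.23·5.67×10⁻⁸·0.02217) + (284)⁴
    = 1.951×10⁹ + 6.505×10⁹ = 8.456×10⁹ K⁴.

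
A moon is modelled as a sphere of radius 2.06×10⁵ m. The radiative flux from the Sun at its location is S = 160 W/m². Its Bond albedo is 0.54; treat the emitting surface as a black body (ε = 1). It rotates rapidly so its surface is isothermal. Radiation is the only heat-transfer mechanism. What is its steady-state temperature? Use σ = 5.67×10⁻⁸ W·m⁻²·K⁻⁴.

T ≈ 134 K

At equilibrium, absorbed power = emitted power.
Absorbing cross-section = πr² = 1.333×10¹¹ m²; emitting surface = 4πr² = 5.333×10¹¹ m² (ratio 4).
(1−a)S·A_cross = εσ·A_surf·T⁴  ⇒  T⁴ = (1−a)S/(4σ).
T⁴ = 0.460·160/(4·5.67×10⁻⁸) = 3.245×10⁸ K⁴.
T = (3.245×10⁸)^(1/4).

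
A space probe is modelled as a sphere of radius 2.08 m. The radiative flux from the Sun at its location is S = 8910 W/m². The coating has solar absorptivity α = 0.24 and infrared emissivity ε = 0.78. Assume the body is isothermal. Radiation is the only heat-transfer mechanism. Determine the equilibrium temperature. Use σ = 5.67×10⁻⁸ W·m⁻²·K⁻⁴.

T ≈ 332 K

At equilibrium, absorbed power = emitted power.
Absorbing cross-section = πr² = 13.59 m²; emitting surface = 4πr² = 54.37 m² (ratio 4).
αS·A_cross = εσ·A_surf·T⁴  ⇒  T⁴ = αS/(ε·4σ).
T⁴ = 0.240·8910/(0.78·4·5.67×10⁻⁸) = 1.209×10¹⁰ K⁴.
T = (1.209×10¹⁰)^(1/4).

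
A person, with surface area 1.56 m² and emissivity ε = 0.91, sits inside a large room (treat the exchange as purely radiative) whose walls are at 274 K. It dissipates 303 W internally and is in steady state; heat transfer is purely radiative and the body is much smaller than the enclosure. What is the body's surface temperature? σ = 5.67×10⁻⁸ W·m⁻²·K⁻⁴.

T ≈ 311 K

For a small grey body in a large enclosure, net radiated power = εσA(T⁴ − T_w⁴).
Steady state: P = εσA(T⁴ − T_w⁴) with A = 1.56 m².
T⁴ = P/(εσA) + T_w⁴ = 303/(0.91·5.67×10⁻⁸·1.560) + (274)⁴
    = 3.764×10⁹ + 5.636×10⁹ = 9.401×10⁹ K⁴.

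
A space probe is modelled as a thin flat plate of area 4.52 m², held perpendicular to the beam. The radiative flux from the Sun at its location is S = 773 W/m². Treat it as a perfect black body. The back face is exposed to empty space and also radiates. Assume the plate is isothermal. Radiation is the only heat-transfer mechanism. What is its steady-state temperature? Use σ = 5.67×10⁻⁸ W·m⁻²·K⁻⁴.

T ≈ 287 K

At equilibrium, absorbed power = emitted power.
Absorbing cross-section = A = 4.520 m²; emitting surface = 2A = 9.040 m² (ratio 2).
S·A_cross = εσ·A_surf·T⁴  ⇒  T⁴ = S/(2σ).
T⁴ = 1.00·773/(2·5.67×10⁻⁸) = 6.817×10⁹ K⁴.
T = (6.817×10⁹)^(1/4).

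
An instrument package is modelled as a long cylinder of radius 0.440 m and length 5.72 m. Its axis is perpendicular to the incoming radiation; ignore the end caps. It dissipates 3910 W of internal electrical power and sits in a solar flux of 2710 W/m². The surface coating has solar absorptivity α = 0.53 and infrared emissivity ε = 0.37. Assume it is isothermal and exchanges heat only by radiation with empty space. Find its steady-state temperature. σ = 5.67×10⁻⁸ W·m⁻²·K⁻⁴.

At steady state, absorbed solar power + internal power = radiated power.
Absorbed: α·S·A_cross = 0.53·2710·5.034 = 7230 W (cross-section 2rL).
Total input = 7230 + 3910 = 11140 W.
Radiated: εσ·A_surf·T⁴ with A_surf = 2πrL = 15.81 m².
T⁴ = 11140/(0.37·5.67×10⁻⁸·15.81) = 3.358×10¹⁰ K⁴.

T ≈ 428 K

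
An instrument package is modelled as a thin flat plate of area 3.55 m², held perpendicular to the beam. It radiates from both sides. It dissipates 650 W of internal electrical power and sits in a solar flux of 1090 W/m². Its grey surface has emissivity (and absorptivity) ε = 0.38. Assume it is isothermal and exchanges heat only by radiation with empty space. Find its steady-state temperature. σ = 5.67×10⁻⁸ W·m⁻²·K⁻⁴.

At steady state, absorbed solar power + internal power = radiated power.
Absorbed: α·S·A_cross = 0.38·1090·3.550 = 1470 W (cross-section A).
Total input = 1470 + 650 = 2120 W.
Radiated: εσ·A_surf·T⁴ with A_surf = 2A = 7.100 m².
T⁴ = 2120/(0.38·5.67×10⁻⁸·7.100) = 1.386×10¹⁰ K⁴.

T ≈ 343 K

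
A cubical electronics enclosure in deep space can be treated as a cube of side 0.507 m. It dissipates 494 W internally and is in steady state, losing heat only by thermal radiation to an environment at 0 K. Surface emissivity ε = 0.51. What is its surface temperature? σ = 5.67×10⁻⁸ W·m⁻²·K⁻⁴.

Steady state: internal power = radiated power, P = εσA T⁴.
Radiating area A = 6L² = 1.542 m².
T⁴ = P/(εσA) = 494/(0.51·5.67×10⁻⁸·1.542) = 1.108×10¹⁰ K⁴.
T = (1.108×10¹⁰)^(1/4).

T ≈ 324 K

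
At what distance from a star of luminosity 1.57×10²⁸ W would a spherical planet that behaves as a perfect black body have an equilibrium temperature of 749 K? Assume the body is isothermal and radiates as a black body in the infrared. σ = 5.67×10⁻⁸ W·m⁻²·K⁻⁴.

For an isothermal black-emitting sphere, (1−a)S·πr² = σ·4πr²·T⁴ ⇒ S = 4σT⁴/(1−a).
S = 4·5.67×10⁻⁸·(749)⁴/1.00 = 71380 W/m².
Flux falls as S = L/(4πd²), so d = √(L/(4πS)) = √(1.57×10²⁸/(4π·71380)).

d ≈ 1.32×10¹¹ m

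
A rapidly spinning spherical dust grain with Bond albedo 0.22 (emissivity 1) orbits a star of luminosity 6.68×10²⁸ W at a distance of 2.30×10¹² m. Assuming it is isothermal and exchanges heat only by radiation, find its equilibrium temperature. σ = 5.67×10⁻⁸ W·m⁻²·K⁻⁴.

First find the stellar flux at distance d: S = L/(4πd²) = 6.68×10²⁸/(4π·(2.30×10¹²)²) = 1005 W/m².
For an isothermal sphere, absorbed (1−a)S·πr² = emitted σ·4πr²·T⁴, so T⁴ = (1−a)S/(4σ).
T⁴ = 0.780·1005/(4·5.67×10⁻⁸) = 3.456×10⁹ K⁴.

T ≈ 242 K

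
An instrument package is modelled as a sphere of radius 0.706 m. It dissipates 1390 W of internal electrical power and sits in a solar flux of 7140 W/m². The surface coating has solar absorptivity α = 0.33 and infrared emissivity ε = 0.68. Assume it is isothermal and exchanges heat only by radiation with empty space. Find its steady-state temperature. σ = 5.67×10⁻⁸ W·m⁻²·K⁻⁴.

At steady state, absorbed solar power + internal power = radiated power.
Absorbed: α·S·A_cross = 0.33·7140·1.566 = 3690 W (cross-section πr²).
Total input = 3690 + 1390 = 5080 W.
Radiated: εσ·A_surf·T⁴ with A_surf = 4πr² = 6.264 m².
T⁴ = 5080/(0.68·5.67×10⁻⁸·6.264) = 2.103×10¹⁰ K⁴.

T ≈ 381 K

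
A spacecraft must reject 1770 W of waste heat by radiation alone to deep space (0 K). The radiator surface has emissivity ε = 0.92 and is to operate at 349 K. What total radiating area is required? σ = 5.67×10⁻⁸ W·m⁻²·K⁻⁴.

P = εσA T⁴ ⇒ A = P/(εσT⁴).
T⁴ = 1.484×10¹⁰ K⁴.
A = 1770/(0.92 × 5.67×10⁻⁸ × 1.484×10¹⁰).

A ≈ 2.29 m²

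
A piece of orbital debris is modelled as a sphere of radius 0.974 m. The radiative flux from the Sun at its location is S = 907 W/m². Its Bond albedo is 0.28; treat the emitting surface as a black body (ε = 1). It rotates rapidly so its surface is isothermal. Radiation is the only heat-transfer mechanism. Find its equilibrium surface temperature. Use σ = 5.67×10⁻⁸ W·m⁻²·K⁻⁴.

At equilibrium, absorbed power = emitted power.
Absorbing cross-section = πr² = 2.980 m²; emitting surface = 4πr² = 11.92 m² (ratio 4).
(1−a)S·A_cross = εσ·A_surf·T⁴  ⇒  T⁴ = (1−a)S/(4σ).
T⁴ = 0.720·907/(4·5.67×10⁻⁸) = 2.879×10⁹ K⁴.
T = (2.879×10⁹)^(1/4).

T ≈ 232 K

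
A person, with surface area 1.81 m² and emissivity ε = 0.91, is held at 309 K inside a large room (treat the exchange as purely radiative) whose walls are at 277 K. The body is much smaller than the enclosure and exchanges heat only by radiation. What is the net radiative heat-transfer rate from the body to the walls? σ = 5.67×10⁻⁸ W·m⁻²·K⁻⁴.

P_net ≈ 302 W

For a small grey body in a large enclosure: P_net = εσA(T_body⁴ − T_wall⁴).
A = 1.81 m²; T_body⁴ − T_wall⁴ = 9.117×10⁹ − 5.887×10⁹ = 3.229×10⁹ K⁴.
|P_net| = 0.91·5.67×10⁻⁸·1.810·3.229×10⁹.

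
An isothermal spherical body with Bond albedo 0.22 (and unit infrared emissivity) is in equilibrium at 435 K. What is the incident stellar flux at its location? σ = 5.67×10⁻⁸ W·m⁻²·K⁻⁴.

(1−a)S·πr² = σ·4πr²·T⁴ ⇒ S = 4σT⁴/(1−a).
S = 4·5.67×10⁻⁸·3.581×10¹⁰/0.780.

S ≈ 10400 W/m²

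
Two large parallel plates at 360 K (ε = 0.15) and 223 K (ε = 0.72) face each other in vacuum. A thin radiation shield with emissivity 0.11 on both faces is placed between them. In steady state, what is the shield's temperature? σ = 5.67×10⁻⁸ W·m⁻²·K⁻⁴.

In steady state the net flux on the hot side equals that on the cold side.
σ(T₁⁴−T_s⁴)/D₁ = σ(T_s⁴−T₂⁴)/D₂, with D₁ = 1/ε₁+1/ε_s−1 = 14.76, D₂ = 1/ε_s+1/ε₂−1 = 9.480.
Solve for T_s⁴: T_s⁴ = (D₂·T₁⁴ + D₁·T₂⁴)/(D₁+D₂) = 8.075×10⁹ K⁴.

T_s ≈ 300 K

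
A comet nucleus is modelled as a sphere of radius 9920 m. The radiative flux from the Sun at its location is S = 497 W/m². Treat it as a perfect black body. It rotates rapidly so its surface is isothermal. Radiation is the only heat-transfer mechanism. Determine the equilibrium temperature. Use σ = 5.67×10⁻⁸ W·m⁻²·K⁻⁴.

At equilibrium, absorbed power = emitted power.
Absorbing cross-section = πr² = 3.092×10⁸ m²; emitting surface = 4πr² = 1.237×10⁹ m² (ratio 4).
S·A_cross = εσ·A_surf·T⁴  ⇒  T⁴ = S/(4σ).
T⁴ = 1.00·497/(4·5.67×10⁻⁸) = 2.191×10⁹ K⁴.
T = (2.191×10⁹)^(1/4).

T ≈ 216 K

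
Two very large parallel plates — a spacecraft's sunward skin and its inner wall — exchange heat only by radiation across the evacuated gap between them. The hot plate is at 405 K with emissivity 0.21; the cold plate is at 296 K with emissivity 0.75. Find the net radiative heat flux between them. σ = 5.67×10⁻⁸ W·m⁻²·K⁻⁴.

For two infinite grey parallel plates, q = σ(T₁⁴ − T₂⁴)/(1/ε₁ + 1/ε₂ − 1).
T₁⁴ − T₂⁴ = 2.690×10¹⁰ − 7.677×10⁹ = 1.923×10¹⁰ K⁴.
1/ε₁ + 1/ε₂ − 1 = 4.762 + 1.333 − 1 = 5.095.
q = 5.67×10⁻⁸ × 1.923×10¹⁰ / 5.095.

q ≈ 214 W/m²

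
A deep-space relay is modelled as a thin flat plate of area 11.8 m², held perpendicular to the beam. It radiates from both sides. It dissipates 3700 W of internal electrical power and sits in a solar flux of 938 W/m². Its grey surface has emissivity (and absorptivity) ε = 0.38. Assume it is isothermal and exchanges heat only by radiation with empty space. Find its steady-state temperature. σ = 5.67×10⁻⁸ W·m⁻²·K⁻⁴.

At steady state, absorbed solar power + internal power = radiated power.
Absorbed: α·S·A_cross = 0.38·938·11.80 = 4206 W (cross-section A).
Total input = 4206 + 3700 = 7906 W.
Radiated: εσ·A_surf·T⁴ with A_surf = 2A = 23.60 m².
T⁴ = 7906/(0.38·5.67×10⁻⁸·23.60) = 1.555×10¹⁰ K⁴.

T ≈ 353 K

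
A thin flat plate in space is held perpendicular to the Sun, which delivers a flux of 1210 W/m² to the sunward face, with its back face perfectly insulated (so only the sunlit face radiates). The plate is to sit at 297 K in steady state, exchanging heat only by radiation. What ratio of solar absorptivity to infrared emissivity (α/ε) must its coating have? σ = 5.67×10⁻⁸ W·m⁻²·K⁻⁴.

α/ε ≈ 0.365

Balance: αS·A = εσ·1A·T⁴ ⇒ α/ε = σT⁴/S.
α/ε = 5.67×10⁻⁸·(297)⁴/1210 = 5.67×10⁻⁸·7.781×10⁹/1210.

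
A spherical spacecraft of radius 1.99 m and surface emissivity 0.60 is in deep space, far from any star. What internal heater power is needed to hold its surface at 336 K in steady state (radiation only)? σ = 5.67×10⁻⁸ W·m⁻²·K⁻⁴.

P = εσ·4πr²·T⁴.
4πr² = 49.76 m²; T⁴ = 1.275×10¹⁰ K⁴.
P = 0.60·5.67×10⁻⁸·49.76·1.275×10¹⁰.

P ≈ 21600 W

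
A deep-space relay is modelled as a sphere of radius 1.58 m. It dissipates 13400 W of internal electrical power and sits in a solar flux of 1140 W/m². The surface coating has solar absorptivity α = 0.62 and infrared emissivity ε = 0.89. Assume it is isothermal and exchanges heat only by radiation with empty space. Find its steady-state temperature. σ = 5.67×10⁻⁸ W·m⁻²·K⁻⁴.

At steady state, absorbed solar power + internal power = radiated power.
Absorbed: α·S·A_cross = 0.62·1140·7.843 = 5543 W (cross-section πr²).
Total input = 5543 + 13400 = 18940 W.
Radiated: εσ·A_surf·T⁴ with A_surf = 4πr² = 31.37 m².
T⁴ = 18940/(0.89·5.67×10⁻⁸·31.37) = 1.197×10¹⁰ K⁴.

T ≈ 331 K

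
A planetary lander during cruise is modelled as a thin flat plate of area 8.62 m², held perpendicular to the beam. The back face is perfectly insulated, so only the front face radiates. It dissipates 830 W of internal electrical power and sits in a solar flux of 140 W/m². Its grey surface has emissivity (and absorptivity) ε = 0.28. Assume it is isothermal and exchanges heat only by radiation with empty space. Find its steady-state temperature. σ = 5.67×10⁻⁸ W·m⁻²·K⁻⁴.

T ≈ 304 K

At steady state, absorbed solar power + internal power = radiated power.
Absorbed: α·S·A_cross = 0.28·140·8.620 = 337.9 W (cross-section A).
Total input = 337.9 + 830 = 1168 W.
Radiated: εσ·A_surf·T⁴ with A_surf = A = 8.620 m².
T⁴ = 1168/(0.28·5.67×10⁻⁸·8.620) = 8.534×10⁹ K⁴.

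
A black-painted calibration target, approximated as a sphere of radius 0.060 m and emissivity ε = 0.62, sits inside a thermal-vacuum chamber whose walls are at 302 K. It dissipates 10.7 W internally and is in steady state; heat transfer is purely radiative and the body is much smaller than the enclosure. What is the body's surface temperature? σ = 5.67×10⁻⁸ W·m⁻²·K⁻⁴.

T ≈ 350 K

For a small grey body in a large enclosure, net radiated power = εσA(T⁴ − T_w⁴).
Steady state: P = εσA(T⁴ − T_w⁴) with A = 4πr² = 0.04524 m².
T⁴ = P/(εσA) + T_w⁴ = 10.7/(0.62·5.67×10⁻⁸·0.04524) + (302)⁴
    = 6.728×10⁹ + 8.318×10⁹ = 1.505×10¹⁰ K⁴.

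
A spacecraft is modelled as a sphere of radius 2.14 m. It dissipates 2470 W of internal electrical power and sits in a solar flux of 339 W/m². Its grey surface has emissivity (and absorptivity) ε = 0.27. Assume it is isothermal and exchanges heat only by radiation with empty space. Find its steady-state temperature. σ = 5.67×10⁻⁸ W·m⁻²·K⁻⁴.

At steady state, absorbed solar power + internal power = radiated power.
Absorbed: α·S·A_cross = 0.27·339·14.39 = 1317 W (cross-section πr²).
Total input = 1317 + 2470 = 3787 W.
Radiated: εσ·A_surf·T⁴ with A_surf = 4πr² = 57.55 m².
T⁴ = 3787/(0.27·5.67×10⁻⁸·57.55) = 4.298×10⁹ K⁴.

T ≈ 256 K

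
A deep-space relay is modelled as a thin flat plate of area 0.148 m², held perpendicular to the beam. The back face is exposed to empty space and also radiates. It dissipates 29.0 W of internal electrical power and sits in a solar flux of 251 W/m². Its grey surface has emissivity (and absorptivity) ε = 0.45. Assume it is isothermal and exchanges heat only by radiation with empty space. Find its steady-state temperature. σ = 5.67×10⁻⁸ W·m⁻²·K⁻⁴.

At steady state, absorbed solar power + internal power = radiated power.
Absorbed: α·S·A_cross = 0.45·251·0.1480 = 16.72 W (cross-section A).
Total input = 16.72 + 29.0 = 45.72 W.
Radiated: εσ·A_surf·T⁴ with A_surf = 2A = 0.2960 m².
T⁴ = 45.72/(0.45·5.67×10⁻⁸·0.2960) = 6.053×10⁹ K⁴.

T ≈ 279 K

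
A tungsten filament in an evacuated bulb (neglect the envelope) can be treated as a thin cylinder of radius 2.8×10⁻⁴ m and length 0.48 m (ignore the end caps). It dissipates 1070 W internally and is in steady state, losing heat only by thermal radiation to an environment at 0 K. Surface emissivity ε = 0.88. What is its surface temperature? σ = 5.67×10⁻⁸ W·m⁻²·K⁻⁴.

T ≈ 2240 K

Steady state: internal power = radiated power, P = εσA T⁴.
Radiating area A = 2πrL = 8.445×10⁻⁴ m².
T⁴ = P/(εσA) = 1070/(0.88·5.67×10⁻⁸·8.445×10⁻⁴) = 2.539×10¹³ K⁴.
T = (2.539×10¹³)^(1/4).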